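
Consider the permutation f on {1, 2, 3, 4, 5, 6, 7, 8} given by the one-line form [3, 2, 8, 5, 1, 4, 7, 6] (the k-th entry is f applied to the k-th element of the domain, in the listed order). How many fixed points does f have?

2

The fixed points (elements with f(x) = x) are {2, 7}, so there are 2.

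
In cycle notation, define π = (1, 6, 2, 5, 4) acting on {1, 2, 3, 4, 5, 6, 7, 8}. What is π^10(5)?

5

5 lies in the 5-cycle (1, 6, 2, 5, 4).
Powers repeat with period 5 on this cycle, and 10 mod 5 = 0, so π^10(5) = π^0(5).
So π^10(5) = 5.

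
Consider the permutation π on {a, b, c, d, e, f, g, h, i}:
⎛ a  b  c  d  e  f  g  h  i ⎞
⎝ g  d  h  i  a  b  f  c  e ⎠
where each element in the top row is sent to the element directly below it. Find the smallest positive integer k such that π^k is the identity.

14

Decomposing into disjoint cycles gives cycle lengths 7, 2.
The order is lcm(7, 2) = 14.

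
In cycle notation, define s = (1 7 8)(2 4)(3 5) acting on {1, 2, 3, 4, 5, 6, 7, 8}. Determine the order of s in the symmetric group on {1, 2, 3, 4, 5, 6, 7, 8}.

6

The cycle type of s is (3, 2, 2, 1).
The order of s is the least common multiple of its cycle lengths: lcm(3, 2, 2) = 6.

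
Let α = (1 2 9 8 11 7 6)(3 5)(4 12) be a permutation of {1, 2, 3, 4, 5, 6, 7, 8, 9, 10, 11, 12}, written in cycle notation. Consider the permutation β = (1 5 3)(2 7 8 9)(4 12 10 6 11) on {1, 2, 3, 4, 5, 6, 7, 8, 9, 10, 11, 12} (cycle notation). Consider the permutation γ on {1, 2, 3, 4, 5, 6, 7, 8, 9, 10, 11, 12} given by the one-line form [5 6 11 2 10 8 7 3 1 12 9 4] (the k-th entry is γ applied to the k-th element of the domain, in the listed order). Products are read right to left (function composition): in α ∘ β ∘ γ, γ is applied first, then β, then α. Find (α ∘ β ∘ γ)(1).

Apply the permutations in order: γ(1) = 5, then β(5) = 3, then α(3) = 5. So (α ∘ β ∘ γ)(1) = 5.

5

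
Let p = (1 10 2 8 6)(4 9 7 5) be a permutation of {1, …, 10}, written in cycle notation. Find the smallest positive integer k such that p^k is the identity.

The disjoint cycles have lengths 5, 4, 1.
The order is lcm(5, 4) = 20.

20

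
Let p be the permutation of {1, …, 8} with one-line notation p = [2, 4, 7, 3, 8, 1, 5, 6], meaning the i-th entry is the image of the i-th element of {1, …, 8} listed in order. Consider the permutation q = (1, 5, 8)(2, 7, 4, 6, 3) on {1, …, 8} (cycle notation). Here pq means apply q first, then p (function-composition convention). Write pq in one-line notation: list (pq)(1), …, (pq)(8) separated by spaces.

(pq)(x) = p(q(x)). Computing each image: p(q(1)) = p(5) = 8, p(q(2)) = p(7) = 5, p(q(3)) = p(2) = 4, p(q(4)) = p(6) = 1, p(q(5)) = p(8) = 6, p(q(6)) = p(3) = 7, p(q(7)) = p(4) = 3, p(q(8)) = p(1) = 2.
Hence pq = [8 5 4 1 6 7 3 2].

8 5 4 1 6 7 3 2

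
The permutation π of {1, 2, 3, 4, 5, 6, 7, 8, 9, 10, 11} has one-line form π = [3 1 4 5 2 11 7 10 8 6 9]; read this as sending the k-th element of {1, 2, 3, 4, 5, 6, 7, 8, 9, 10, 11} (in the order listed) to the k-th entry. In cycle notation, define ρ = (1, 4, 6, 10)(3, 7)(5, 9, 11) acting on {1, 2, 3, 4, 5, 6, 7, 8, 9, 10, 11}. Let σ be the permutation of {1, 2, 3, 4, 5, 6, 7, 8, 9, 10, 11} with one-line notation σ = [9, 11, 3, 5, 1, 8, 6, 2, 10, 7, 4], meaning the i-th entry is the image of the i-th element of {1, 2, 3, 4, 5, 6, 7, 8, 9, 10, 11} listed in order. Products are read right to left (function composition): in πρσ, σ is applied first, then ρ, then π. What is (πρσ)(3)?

Apply the permutations in order: σ(3) = 3, then ρ(3) = 7, then π(7) = 7. So (πρσ)(3) = 7.

7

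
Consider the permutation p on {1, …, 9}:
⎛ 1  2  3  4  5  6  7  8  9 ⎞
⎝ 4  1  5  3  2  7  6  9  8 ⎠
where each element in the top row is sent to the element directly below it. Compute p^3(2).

Tracing 2 → 1 → … returns to 2 after 5 steps, so 2 lies in a 5-cycle (1, 4, 3, 5, 2).
Advancing 3 steps from 2: 2 → 1 → 4 → 3.

3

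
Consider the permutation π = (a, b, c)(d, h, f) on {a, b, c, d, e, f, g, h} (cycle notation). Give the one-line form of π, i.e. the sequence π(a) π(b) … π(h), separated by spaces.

b c a h e d g f

Image by image: a↦b, b↦c, c↦a, d↦h, e↦e, f↦d, g↦g, h↦f.
Listing these in domain order gives b c a h e d g f.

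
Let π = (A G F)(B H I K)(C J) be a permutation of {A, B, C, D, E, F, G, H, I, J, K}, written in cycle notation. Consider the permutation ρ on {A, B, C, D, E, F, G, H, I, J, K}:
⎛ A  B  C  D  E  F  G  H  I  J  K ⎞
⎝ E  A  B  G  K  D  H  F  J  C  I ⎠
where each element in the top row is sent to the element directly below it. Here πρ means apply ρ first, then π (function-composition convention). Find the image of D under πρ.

ρ(D) = G, then π(G) = F; composing gives (πρ)(D) = F.

F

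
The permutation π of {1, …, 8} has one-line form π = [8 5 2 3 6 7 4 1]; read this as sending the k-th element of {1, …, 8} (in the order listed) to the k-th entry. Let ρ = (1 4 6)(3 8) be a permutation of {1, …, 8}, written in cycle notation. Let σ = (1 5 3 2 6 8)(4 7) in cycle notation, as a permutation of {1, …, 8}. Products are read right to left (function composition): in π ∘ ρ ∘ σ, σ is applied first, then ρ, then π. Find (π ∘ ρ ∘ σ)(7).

7

(π ∘ ρ ∘ σ)(7) = π(ρ(σ(7))). σ(7) = 4, then ρ(4) = 6, then π(6) = 7, so the result is 7.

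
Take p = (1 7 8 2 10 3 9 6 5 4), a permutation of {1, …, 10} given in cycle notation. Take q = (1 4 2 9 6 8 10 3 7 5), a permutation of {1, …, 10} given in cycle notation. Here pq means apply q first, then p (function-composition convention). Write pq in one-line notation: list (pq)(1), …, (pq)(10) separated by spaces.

Chase each element through q then p: 1 → 4 → 1; 2 → 9 → 6; 3 → 7 → 8; 4 → 2 → 10; 5 → 1 → 7; 6 → 8 → 2; 7 → 5 → 4; 8 → 10 → 3; 9 → 6 → 5; 10 → 3 → 9.
Collecting the images, pq = [1 6 8 10 7 2 4 3 5 9].

1 6 8 10 7 2 4 3 5 9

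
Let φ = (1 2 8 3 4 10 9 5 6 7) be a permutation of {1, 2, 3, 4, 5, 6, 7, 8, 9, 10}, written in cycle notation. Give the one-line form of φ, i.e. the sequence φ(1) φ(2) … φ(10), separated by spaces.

2 8 4 10 6 7 1 3 5 9

Each element maps to the next entry in its cycle (wrapping to the front): 1↦2, 2↦8, 3↦4, 4↦10, 5↦6, 6↦7, 7↦1, 8↦3, 9↦5, 10↦9.
So the one-line form is 2 8 4 10 6 7 1 3 5 9.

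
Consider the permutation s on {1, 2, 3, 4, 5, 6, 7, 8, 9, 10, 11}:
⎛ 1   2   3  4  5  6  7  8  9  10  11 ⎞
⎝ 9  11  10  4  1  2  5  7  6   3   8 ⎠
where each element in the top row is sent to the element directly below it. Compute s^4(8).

9

Tracing 8 → 7 → … returns to 8 after 8 steps, so 8 lies in an 8-cycle (1 9 6 2 11 8 7 5).
Advancing 4 steps from 8: 8 → 7 → 5 → 1 → 9.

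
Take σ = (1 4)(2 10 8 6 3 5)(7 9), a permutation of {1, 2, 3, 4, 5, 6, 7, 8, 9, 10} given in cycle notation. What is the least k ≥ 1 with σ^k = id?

6

The cycle type of σ is (6, 2, 2).
The order of σ is the least common multiple of its cycle lengths: lcm(6, 2, 2) = 6.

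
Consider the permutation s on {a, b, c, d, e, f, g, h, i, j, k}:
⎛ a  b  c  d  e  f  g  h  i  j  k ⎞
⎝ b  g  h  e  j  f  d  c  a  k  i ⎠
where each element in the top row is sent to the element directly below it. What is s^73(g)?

Tracing g → d → … returns to g after 8 steps, so g lies in an 8-cycle (a, b, g, d, e, j, k, i).
Since the cycle has length 8, s^73 acts on it the same as s^1 (73 mod 8 = 1).
Stepping 1 place around the cycle: g → d.

d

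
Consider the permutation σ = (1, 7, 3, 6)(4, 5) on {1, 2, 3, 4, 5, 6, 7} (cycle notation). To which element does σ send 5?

4

5 appears in (4, 5); the next entry (wrapping around) is 4.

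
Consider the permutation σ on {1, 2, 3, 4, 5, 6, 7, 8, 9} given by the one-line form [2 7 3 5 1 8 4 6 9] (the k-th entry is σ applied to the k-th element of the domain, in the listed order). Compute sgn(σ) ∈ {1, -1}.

In disjoint-cycle form the cycle lengths are 5, 2, 1, 1.
A cycle of length ℓ contributes ℓ−1 transpositions, so σ is a product of 4 + 1 = 5 transpositions — odd.

-1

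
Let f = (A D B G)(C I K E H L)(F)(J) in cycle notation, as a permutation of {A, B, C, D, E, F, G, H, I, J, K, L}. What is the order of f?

12

The disjoint cycles have lengths 6, 4, 1, 1.
Since disjoint cycles commute, ord(f) = lcm(6, 4) = 12.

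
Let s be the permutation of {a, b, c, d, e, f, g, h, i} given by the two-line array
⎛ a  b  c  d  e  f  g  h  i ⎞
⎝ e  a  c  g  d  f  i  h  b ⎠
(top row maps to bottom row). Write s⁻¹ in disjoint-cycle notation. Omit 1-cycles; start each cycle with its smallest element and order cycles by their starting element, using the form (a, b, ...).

(a, b, i, g, d, e)

First write s in disjoint cycles: (a, e, d, g, i, b).
Reversing each cycle (and rotating so the smallest element leads) gives s⁻¹ = (a, b, i, g, d, e).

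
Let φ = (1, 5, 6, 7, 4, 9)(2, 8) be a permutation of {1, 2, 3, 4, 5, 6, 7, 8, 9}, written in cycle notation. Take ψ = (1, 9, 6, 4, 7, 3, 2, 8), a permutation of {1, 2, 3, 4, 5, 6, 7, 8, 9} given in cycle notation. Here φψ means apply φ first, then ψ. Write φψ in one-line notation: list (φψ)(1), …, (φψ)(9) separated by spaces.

(φψ)(x) = ψ(φ(x)). Computing each image: ψ(φ(1)) = ψ(5) = 5, ψ(φ(2)) = ψ(8) = 1, ψ(φ(3)) = ψ(3) = 2, ψ(φ(4)) = ψ(9) = 6, ψ(φ(5)) = ψ(6) = 4, ψ(φ(6)) = ψ(7) = 3, ψ(φ(7)) = ψ(4) = 7, ψ(φ(8)) = ψ(2) = 8, ψ(φ(9)) = ψ(1) = 9.
Hence φψ = [5 1 2 6 4 3 7 8 9].

5 1 2 6 4 3 7 8 9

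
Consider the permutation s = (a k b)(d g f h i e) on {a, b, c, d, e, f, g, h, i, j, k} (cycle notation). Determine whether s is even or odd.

The cycle lengths are 6, 3, 1, 1.
A cycle of length ℓ contributes ℓ−1 transpositions, so s is a product of 5 + 2 = 7 transpositions — odd.

odd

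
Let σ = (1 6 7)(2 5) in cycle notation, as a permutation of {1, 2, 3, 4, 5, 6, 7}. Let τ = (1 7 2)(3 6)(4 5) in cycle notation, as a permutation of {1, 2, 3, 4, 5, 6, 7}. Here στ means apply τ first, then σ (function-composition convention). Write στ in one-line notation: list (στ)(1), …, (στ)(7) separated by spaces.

1 6 7 2 4 3 5

(στ)(x) = σ(τ(x)). Computing each image: σ(τ(1)) = σ(7) = 1, σ(τ(2)) = σ(1) = 6, σ(τ(3)) = σ(6) = 7, σ(τ(4)) = σ(5) = 2, σ(τ(5)) = σ(4) = 4, σ(τ(6)) = σ(3) = 3, σ(τ(7)) = σ(2) = 5.
Hence στ = [1 6 7 2 4 3 5].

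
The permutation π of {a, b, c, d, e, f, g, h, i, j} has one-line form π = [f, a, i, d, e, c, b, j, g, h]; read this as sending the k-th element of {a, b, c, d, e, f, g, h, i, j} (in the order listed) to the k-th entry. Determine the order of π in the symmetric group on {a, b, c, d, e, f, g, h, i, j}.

The disjoint-cycle form of π has cycle lengths 6, 2, 1, 1.
Since disjoint cycles commute, ord(π) = lcm(6, 2) = 6.

6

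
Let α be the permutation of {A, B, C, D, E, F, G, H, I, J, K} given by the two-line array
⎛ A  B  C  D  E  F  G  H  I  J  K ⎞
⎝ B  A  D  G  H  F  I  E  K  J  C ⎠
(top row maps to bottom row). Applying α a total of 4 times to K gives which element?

Tracing K → C → … returns to K after 5 steps, so K lies in a 5-cycle (C, D, G, I, K).
Advancing 4 steps from K: K → C → D → G → I.

I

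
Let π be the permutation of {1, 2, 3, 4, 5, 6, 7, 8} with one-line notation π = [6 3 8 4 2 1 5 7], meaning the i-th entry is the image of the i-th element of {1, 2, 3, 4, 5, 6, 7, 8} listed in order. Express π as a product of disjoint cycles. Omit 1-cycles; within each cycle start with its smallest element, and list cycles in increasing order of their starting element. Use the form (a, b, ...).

Start at 1 and follow images: 1 → 6 → 1, giving the cycle (1, 6).
Repeating from the next unused element and collecting all non-trivial cycles gives (1, 6)(2, 3, 8, 7, 5).

(1, 6)(2, 3, 8, 7, 5)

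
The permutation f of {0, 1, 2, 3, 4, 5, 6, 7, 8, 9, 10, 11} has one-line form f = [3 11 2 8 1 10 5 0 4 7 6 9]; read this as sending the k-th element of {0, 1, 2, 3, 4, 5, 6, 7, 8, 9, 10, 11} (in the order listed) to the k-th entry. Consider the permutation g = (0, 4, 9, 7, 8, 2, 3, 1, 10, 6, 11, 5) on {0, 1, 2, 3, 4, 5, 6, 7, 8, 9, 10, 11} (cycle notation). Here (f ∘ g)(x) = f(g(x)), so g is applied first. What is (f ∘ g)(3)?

11

(f ∘ g)(3) = f(g(3)). g(3) = 1, then f(1) = 11. So (f ∘ g)(3) = 11.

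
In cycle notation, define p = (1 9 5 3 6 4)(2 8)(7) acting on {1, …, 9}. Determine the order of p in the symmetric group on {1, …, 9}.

6

The cycle type of p is (6, 2, 1).
Since disjoint cycles commute, ord(p) = lcm(6, 2) = 6.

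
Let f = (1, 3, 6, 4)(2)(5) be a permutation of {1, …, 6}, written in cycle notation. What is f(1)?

3

In the cycle (1, 3, 6, 4), 1 is followed by 3, so f(1) = 3.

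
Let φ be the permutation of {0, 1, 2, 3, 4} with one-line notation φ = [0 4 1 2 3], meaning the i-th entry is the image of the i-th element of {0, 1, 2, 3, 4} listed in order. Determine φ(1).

4

1 is element number 2 of the domain, and entry number 2 of the one-line form is 4, so φ(1) = 4.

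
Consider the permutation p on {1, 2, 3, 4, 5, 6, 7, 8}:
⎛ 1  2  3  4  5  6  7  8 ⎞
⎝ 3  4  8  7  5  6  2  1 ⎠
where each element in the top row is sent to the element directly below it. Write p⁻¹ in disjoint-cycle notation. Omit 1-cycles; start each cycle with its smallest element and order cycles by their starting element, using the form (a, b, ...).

First write p in disjoint cycles: (1, 3, 8)(2, 4, 7).
Reversing each cycle (and rotating so the smallest element leads) gives p⁻¹ = (1, 8, 3)(2, 7, 4).

(1, 8, 3)(2, 7, 4)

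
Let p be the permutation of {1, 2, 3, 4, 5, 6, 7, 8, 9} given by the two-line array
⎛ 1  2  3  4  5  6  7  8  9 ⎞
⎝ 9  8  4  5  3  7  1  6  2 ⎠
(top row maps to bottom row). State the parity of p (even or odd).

odd

In disjoint-cycle form the cycle lengths are 6, 3.
A cycle of length ℓ contributes ℓ−1 transpositions, so p is a product of 5 + 2 = 7 transpositions — odd.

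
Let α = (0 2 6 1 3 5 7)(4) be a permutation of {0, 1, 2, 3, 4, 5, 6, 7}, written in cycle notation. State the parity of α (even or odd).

even

The cycle lengths are 7, 1.
A cycle is odd iff its length is even; α has 0 even-length cycles, so sgn(α) = (−1)^0 and α is even.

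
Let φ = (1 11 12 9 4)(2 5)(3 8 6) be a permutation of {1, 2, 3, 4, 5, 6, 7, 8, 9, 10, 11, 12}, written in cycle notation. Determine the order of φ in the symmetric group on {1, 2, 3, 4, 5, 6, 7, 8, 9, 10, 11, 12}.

The cycle type of φ is (5, 3, 2, 1, 1).
The order of φ is the least common multiple of its cycle lengths: lcm(5, 3, 2) = 30.

30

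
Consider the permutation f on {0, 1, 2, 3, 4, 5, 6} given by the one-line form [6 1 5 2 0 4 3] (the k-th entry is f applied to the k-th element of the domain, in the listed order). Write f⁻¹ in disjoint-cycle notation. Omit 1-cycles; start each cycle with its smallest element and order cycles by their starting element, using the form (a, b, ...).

First write f in disjoint cycles: (0, 6, 3, 2, 5, 4).
Reversing each cycle (and rotating so the smallest element leads) gives f⁻¹ = (0, 4, 5, 2, 3, 6).

(0, 4, 5, 2, 3, 6)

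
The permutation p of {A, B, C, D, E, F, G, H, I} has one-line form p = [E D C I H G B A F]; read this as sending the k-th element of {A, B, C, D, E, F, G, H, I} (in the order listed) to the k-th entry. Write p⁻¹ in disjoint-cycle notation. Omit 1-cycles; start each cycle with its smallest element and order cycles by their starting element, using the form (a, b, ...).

(A, H, E)(B, G, F, I, D)

The cycle decomposition of p is (A, E, H)(B, D, I, F, G).
The inverse reverses every cycle; in canonical form, p⁻¹ = (A, H, E)(B, G, F, I, D).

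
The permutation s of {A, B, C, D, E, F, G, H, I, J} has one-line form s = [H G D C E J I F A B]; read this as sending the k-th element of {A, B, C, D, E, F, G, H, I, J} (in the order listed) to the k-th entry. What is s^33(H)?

Tracing H → F → … returns to H after 7 steps, so H lies in a 7-cycle (A, H, F, J, B, G, I).
Since the cycle has length 7, s^33 acts on it the same as s^5 (33 mod 7 = 5).
Advancing 5 steps from H: H → F → J → B → G → I.

I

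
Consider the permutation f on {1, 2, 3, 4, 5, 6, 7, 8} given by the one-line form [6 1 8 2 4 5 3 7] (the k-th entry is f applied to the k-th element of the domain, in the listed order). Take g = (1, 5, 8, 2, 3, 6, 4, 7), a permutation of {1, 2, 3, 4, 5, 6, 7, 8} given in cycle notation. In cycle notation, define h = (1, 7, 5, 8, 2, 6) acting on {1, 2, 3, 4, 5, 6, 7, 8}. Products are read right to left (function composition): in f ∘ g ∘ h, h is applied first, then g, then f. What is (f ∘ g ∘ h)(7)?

Apply the permutations in order: h(7) = 5, then g(5) = 8, then f(8) = 7. So (f ∘ g ∘ h)(7) = 7.

7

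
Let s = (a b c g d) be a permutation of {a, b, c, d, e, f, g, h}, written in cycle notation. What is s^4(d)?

d lies in the 5-cycle (a b c g d).
Advancing 4 steps from d: d → a → b → c → g.

g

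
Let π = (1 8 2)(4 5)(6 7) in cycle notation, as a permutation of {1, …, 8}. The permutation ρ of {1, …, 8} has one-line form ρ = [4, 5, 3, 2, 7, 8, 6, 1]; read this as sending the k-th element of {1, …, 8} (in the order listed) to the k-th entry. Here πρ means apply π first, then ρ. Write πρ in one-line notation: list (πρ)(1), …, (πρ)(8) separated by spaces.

Chase each element through π then ρ: 1 → 8 → 1; 2 → 1 → 4; 3 → 3 → 3; 4 → 5 → 7; 5 → 4 → 2; 6 → 7 → 6; 7 → 6 → 8; 8 → 2 → 5.
Collecting the images, πρ = [1 4 3 7 2 6 8 5].

1 4 3 7 2 6 8 5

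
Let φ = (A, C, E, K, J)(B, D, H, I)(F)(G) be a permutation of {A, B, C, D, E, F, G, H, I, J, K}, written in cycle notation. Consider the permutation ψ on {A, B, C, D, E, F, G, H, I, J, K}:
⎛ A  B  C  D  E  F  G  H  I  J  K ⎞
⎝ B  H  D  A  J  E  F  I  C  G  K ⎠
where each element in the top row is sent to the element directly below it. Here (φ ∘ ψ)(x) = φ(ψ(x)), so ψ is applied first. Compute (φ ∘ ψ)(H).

(φ ∘ ψ)(H) = φ(ψ(H)). ψ(H) = I, then φ(I) = B. So (φ ∘ ψ)(H) = B.

B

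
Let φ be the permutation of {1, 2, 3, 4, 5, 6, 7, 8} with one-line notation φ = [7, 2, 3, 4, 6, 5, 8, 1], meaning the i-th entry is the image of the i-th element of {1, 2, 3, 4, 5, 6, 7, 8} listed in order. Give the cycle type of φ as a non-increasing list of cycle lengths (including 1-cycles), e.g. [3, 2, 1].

The disjoint cycles are (1 7 8)(2)(3)(4)(5 6), with lengths 3, 2, 1, 1, 1 in non-increasing order.

[3, 2, 1, 1, 1]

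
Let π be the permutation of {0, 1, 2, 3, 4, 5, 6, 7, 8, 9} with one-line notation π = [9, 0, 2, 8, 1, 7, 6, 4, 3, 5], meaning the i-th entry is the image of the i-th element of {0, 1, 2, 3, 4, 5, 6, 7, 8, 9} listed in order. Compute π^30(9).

Tracing 9 → 5 → … returns to 9 after 6 steps, so 9 lies in a 6-cycle (0 9 5 7 4 1).
Since the cycle has length 6, π^30 acts on it the same as π^0 (30 mod 6 = 0).
So π^30(9) = 9.

9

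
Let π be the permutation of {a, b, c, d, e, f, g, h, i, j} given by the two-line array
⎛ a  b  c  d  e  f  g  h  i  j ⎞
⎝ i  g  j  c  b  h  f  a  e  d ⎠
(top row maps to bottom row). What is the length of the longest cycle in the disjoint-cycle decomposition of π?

7

Decomposing into disjoint cycles gives (a, i, e, b, g, f, h)(c, j, d); the longest has length 7.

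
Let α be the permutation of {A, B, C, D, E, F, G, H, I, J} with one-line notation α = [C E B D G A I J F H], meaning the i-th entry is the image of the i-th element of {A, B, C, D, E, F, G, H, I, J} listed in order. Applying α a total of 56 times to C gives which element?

C

Tracing C → B → … returns to C after 7 steps, so C lies in a 7-cycle (A C B E G I F).
Since the cycle has length 7, α^56 acts on it the same as α^0 (56 mod 7 = 0).
So α^56(C) = C.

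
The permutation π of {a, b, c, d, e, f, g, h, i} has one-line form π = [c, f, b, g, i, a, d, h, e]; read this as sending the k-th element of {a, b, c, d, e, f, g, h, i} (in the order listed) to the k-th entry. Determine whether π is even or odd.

In disjoint-cycle form the cycle lengths are 4, 2, 2, 1.
A cycle of length ℓ contributes ℓ−1 transpositions, so π is a product of 3 + 1 + 1 = 5 transpositions — odd.

odd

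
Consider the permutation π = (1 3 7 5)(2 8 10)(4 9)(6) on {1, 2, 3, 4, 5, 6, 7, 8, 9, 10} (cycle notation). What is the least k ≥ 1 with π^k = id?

12

The cycle type of π is (4, 3, 2, 1).
The order is lcm(4, 3, 2) = 12.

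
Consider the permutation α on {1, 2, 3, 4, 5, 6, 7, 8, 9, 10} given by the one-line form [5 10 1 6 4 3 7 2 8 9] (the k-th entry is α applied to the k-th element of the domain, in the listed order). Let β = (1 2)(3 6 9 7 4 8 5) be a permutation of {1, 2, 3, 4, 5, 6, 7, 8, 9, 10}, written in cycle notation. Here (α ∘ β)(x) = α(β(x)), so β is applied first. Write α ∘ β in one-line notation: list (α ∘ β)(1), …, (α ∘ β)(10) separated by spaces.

10 5 3 2 1 8 6 4 7 9

For each element, apply β then α: 1 → 2 → 10; 2 → 1 → 5; 3 → 6 → 3; 4 → 8 → 2; 5 → 3 → 1; 6 → 9 → 8; 7 → 4 → 6; 8 → 5 → 4; 9 → 7 → 7; 10 → 10 → 9.
Collecting the images, α ∘ β = [10 5 3 2 1 8 6 4 7 9].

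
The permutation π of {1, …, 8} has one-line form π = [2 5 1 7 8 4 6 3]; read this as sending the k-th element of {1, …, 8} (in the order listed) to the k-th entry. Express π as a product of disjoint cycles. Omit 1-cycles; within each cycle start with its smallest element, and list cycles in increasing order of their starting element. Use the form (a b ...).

Iterating π from 1 gives 1 → 2 → 5 → 8 → 3 → 1; that is the 5-cycle (1 2 5 8 3).
Repeating from the next unused element and collecting all non-trivial cycles gives (1 2 5 8 3)(4 7 6).

(1 2 5 8 3)(4 7 6)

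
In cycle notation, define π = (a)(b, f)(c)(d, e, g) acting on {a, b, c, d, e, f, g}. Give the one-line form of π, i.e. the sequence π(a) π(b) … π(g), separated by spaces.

Reading each image from the cycles: a↦a, b↦f, c↦c, d↦e, e↦g, f↦b, g↦d.
So the one-line form is a f c e g b d.

a f c e g b d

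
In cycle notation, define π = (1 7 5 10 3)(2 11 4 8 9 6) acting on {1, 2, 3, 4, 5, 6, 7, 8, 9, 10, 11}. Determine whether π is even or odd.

odd

The cycle lengths are 6, 5.
A cycle of length ℓ contributes ℓ−1 transpositions, so π is a product of 5 + 4 = 9 transpositions — odd.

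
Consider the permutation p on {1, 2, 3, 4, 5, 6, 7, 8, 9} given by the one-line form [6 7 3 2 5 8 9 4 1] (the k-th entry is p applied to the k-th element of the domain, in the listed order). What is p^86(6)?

Tracing 6 → 8 → … returns to 6 after 7 steps, so 6 lies in a 7-cycle (1, 6, 8, 4, 2, 7, 9).
Since the cycle has length 7, p^86 acts on it the same as p^2 (86 mod 7 = 2).
Stepping 2 places around the cycle: 6 → 8 → 4.

4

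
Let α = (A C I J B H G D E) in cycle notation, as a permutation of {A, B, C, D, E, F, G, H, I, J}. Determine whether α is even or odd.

even

The cycle lengths are 9, 1.
A cycle of length ℓ contributes ℓ−1 transpositions, so α is a product of 8 transpositions — even.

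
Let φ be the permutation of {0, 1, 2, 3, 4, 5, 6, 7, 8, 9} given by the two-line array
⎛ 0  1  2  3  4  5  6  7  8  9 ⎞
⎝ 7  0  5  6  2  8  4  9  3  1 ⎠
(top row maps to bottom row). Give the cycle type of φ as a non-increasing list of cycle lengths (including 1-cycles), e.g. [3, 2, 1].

[6, 4]

The disjoint cycles are (0 7 9 1)(2 5 8 3 6 4), with lengths 6, 4 in non-increasing order.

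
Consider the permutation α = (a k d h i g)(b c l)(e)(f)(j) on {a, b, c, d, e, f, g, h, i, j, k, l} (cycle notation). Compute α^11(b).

b lies in the 3-cycle (b c l).
Powers repeat with period 3 on this cycle, and 11 mod 3 = 2, so α^11(b) = α^2(b).
Advancing 2 steps from b: b → c → l.

l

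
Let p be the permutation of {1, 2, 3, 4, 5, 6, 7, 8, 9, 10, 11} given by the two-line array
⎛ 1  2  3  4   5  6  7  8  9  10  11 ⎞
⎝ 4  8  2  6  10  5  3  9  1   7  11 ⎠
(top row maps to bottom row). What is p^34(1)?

10

Tracing 1 → 4 → … returns to 1 after 10 steps, so 1 lies in a 10-cycle (1, 4, 6, 5, 10, 7, 3, 2, 8, 9).
On a 10-cycle, p^10 is the identity, so p^34 = p^4 there (34 ≡ 4 mod 10).
Advancing 4 steps from 1: 1 → 4 → 6 → 5 → 10.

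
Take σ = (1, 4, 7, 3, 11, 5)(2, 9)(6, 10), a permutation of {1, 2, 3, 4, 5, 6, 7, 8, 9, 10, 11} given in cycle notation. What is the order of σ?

The cycle type of σ is (6, 2, 2, 1).
Since disjoint cycles commute, ord(σ) = lcm(6, 2, 2) = 6.

6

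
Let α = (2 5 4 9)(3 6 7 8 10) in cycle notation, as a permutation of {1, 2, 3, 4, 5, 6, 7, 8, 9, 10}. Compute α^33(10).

10 lies in the 5-cycle (3 6 7 8 10).
Powers repeat with period 5 on this cycle, and 33 mod 5 = 3, so α^33(10) = α^3(10).
Stepping 3 places around the cycle: 10 → 3 → 6 → 7.

7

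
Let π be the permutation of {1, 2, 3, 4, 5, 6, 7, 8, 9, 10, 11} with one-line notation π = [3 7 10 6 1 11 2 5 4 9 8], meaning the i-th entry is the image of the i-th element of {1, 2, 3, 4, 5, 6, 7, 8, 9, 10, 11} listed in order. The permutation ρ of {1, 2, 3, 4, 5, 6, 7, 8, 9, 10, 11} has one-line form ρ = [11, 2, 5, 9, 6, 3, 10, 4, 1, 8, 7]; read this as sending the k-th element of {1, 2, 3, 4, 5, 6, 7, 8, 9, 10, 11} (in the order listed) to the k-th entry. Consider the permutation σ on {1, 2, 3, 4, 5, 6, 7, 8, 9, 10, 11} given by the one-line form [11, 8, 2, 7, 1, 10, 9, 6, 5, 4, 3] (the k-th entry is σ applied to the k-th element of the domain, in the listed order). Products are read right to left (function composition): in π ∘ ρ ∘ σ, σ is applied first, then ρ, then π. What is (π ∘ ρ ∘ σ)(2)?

(π ∘ ρ ∘ σ)(2) = π(ρ(σ(2))). σ(2) = 8, then ρ(8) = 4, then π(4) = 6, so the result is 6.

6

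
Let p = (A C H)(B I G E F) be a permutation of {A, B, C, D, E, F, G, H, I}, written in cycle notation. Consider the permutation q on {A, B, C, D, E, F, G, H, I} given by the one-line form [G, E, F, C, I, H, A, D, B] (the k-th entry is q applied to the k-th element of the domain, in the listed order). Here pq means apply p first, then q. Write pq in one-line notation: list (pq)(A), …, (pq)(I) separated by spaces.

(pq)(x) = q(p(x)). Computing each image: q(p(A)) = q(C) = F, q(p(B)) = q(I) = B, q(p(C)) = q(H) = D, q(p(D)) = q(D) = C, q(p(E)) = q(F) = H, q(p(F)) = q(B) = E, q(p(G)) = q(E) = I, q(p(H)) = q(A) = G, q(p(I)) = q(G) = A.
Hence pq = [F B D C H E I G A].

F B D C H E I G A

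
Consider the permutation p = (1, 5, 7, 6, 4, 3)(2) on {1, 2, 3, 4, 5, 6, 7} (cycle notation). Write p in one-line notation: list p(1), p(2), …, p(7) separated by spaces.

Image by image: 1→5, 2→2, 3→1, 4→3, 5→7, 6→4, 7→6.
Listing these in domain order gives 5 2 1 3 7 4 6.

5 2 1 3 7 4 6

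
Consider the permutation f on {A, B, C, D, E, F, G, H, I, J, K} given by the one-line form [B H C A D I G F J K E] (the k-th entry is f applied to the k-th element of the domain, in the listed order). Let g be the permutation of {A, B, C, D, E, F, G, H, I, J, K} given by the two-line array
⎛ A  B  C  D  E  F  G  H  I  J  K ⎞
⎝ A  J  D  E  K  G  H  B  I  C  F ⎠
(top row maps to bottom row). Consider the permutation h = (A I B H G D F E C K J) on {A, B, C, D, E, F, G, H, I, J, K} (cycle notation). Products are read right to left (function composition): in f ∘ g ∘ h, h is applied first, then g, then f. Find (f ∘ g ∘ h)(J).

B

Chase J: h(J) = A; g(A) = A; f(A) = B. Hence (f ∘ g ∘ h)(J) = B.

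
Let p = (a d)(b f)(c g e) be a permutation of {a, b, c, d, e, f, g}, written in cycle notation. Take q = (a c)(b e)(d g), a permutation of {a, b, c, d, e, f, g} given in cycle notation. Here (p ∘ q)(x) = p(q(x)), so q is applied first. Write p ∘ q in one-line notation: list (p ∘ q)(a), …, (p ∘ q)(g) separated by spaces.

(p ∘ q)(x) = p(q(x)). Computing each image: p(q(a)) = p(c) = g, p(q(b)) = p(e) = c, p(q(c)) = p(a) = d, p(q(d)) = p(g) = e, p(q(e)) = p(b) = f, p(q(f)) = p(f) = b, p(q(g)) = p(d) = a.
Hence p ∘ q = [g c d e f b a].

g c d e f b a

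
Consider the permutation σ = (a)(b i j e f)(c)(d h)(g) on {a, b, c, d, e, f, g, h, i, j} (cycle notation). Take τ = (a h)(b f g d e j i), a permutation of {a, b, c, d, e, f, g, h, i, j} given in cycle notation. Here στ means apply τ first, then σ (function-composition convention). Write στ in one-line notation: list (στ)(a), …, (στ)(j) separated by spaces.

d b c f e g h a i j

(στ)(x) = σ(τ(x)). Computing each image: σ(τ(a)) = σ(h) = d, σ(τ(b)) = σ(f) = b, σ(τ(c)) = σ(c) = c, σ(τ(d)) = σ(e) = f, σ(τ(e)) = σ(j) = e, σ(τ(f)) = σ(g) = g, σ(τ(g)) = σ(d) = h, σ(τ(h)) = σ(a) = a, σ(τ(i)) = σ(b) = i, σ(τ(j)) = σ(i) = j.
Hence στ = [d b c f e g h a i j].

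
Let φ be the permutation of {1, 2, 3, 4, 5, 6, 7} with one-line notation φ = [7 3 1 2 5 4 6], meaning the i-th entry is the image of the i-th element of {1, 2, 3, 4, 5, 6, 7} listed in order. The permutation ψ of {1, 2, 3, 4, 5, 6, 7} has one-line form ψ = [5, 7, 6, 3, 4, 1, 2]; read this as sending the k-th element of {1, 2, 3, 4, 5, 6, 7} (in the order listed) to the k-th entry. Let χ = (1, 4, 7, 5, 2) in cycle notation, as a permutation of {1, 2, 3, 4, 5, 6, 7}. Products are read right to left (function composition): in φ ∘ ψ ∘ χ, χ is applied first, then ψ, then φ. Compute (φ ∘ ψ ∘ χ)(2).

(φ ∘ ψ ∘ χ)(2) = φ(ψ(χ(2))). χ(2) = 1, then ψ(1) = 5, then φ(5) = 5, so the result is 5.

5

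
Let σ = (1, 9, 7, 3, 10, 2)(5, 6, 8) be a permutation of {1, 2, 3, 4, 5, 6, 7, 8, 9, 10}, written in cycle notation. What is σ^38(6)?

5

6 lies in the 3-cycle (5, 6, 8).
Since the cycle has length 3, σ^38 acts on it the same as σ^2 (38 mod 3 = 2).
Stepping 2 places around the cycle: 6 → 8 → 5.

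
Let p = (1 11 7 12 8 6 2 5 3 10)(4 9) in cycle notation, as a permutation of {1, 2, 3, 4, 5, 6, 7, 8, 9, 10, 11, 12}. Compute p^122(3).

1

3 lies in the 10-cycle (1 11 7 12 8 6 2 5 3 10).
Powers repeat with period 10 on this cycle, and 122 mod 10 = 2, so p^122(3) = p^2(3).
Advancing 2 steps from 3: 3 → 10 → 1.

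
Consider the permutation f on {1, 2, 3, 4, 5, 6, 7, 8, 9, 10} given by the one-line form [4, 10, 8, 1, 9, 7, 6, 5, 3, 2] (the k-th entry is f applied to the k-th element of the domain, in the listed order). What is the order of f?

4

The disjoint-cycle form of f has cycle lengths 4, 2, 2, 2.
Since disjoint cycles commute, ord(f) = lcm(4, 2, 2, 2) = 4.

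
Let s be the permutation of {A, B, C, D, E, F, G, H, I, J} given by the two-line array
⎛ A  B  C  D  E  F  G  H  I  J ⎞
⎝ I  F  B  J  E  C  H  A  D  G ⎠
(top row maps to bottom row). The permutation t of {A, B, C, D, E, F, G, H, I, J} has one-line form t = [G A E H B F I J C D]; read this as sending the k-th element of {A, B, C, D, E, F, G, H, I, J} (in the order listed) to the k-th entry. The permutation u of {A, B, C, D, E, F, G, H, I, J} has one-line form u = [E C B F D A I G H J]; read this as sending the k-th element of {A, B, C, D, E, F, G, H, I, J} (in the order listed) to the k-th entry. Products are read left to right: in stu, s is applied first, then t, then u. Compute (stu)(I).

G

(stu)(I) = u(t(s(I))). s(I) = D, then t(D) = H, then u(H) = G, so the result is G.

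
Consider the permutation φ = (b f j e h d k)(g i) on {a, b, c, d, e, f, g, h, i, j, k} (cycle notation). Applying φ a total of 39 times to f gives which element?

f lies in the 7-cycle (b f j e h d k).
On a 7-cycle, φ^7 is the identity, so φ^39 = φ^4 there (39 ≡ 4 mod 7).
Advancing 4 steps from f: f → j → e → h → d.

d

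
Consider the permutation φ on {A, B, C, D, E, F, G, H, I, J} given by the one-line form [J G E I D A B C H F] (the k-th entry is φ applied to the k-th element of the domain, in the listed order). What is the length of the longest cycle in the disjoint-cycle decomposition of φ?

5

Decomposing into disjoint cycles gives (A J F)(B G)(C E D I H); the longest has length 5.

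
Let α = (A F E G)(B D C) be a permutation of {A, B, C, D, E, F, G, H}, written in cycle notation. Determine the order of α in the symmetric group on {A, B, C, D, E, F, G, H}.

12

The disjoint cycles have lengths 4, 3, 1.
The order is lcm(4, 3) = 12.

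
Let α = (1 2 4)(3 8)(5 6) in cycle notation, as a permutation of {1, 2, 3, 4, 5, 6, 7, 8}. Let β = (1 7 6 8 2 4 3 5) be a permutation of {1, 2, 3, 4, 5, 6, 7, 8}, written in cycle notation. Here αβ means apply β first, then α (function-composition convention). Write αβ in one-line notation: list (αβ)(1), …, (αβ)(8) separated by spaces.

7 1 6 8 2 3 5 4

(αβ)(x) = α(β(x)). Computing each image: α(β(1)) = α(7) = 7, α(β(2)) = α(4) = 1, α(β(3)) = α(5) = 6, α(β(4)) = α(3) = 8, α(β(5)) = α(1) = 2, α(β(6)) = α(8) = 3, α(β(7)) = α(6) = 5, α(β(8)) = α(2) = 4.
Hence αβ = [7 1 6 8 2 3 5 4].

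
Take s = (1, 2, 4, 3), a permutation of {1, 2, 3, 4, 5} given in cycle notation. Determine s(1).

In the cycle (1, 2, 4, 3), 1 is followed by 2, so s(1) = 2.

2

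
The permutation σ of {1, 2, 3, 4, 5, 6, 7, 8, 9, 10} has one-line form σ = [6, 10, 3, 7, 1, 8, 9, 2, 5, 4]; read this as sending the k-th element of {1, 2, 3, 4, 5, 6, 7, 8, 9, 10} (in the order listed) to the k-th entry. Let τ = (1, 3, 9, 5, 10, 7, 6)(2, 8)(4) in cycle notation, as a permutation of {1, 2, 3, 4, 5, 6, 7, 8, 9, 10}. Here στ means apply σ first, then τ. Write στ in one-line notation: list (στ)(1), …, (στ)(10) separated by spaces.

(στ)(x) = τ(σ(x)). Computing each image: τ(σ(1)) = τ(6) = 1, τ(σ(2)) = τ(10) = 7, τ(σ(3)) = τ(3) = 9, τ(σ(4)) = τ(7) = 6, τ(σ(5)) = τ(1) = 3, τ(σ(6)) = τ(8) = 2, τ(σ(7)) = τ(9) = 5, τ(σ(8)) = τ(2) = 8, τ(σ(9)) = τ(5) = 10, τ(σ(10)) = τ(4) = 4.
Hence στ = [1 7 9 6 3 2 5 8 10 4].

1 7 9 6 3 2 5 8 10 4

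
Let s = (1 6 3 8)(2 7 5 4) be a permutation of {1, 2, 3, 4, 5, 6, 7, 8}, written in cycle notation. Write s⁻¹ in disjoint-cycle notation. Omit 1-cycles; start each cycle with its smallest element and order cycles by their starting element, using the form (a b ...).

If s sends a → b within a cycle, s⁻¹ sends b → a; equivalently, reverse each cycle.
After reversing and putting each cycle's least element first, s⁻¹ = (1 8 3 6)(2 4 5 7).

(1 8 3 6)(2 4 5 7)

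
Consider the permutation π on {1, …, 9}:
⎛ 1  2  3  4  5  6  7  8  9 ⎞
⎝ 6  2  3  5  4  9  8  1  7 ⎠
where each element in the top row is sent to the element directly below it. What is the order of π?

10

Writing π as disjoint cycles, the cycle lengths are 5, 2, 1, 1.
The order of π is the least common multiple of its cycle lengths: lcm(5, 2) = 10.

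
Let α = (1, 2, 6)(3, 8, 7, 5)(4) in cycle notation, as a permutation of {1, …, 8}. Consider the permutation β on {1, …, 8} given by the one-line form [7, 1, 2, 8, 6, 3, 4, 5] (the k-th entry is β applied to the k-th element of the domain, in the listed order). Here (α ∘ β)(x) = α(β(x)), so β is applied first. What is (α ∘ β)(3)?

First apply β: β(3) = 2, then α(2) = 6. Thus (α ∘ β)(3) = 6.

6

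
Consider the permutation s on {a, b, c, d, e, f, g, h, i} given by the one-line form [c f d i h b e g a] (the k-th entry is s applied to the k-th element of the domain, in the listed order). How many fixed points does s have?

No element satisfies s(x) = x, so there are 0 fixed points.

0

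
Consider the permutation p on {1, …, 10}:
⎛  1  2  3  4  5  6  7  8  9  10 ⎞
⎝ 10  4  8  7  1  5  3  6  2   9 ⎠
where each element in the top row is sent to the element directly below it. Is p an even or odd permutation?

In disjoint-cycle form the cycle lengths are 10.
A cycle is odd iff its length is even; p has 1 even-length cycle, so sgn(p) = (−1)^1 and p is odd.

odd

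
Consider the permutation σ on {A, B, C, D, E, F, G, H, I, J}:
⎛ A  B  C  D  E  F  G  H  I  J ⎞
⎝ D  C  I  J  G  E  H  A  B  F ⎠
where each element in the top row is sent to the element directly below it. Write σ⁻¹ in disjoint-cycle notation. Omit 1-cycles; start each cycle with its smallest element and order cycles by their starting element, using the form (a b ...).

(A H G E F J D)(B I C)

The cycle decomposition of σ is (A D J F E G H)(B C I).
Reversing each cycle (and rotating so the smallest element leads) gives σ⁻¹ = (A H G E F J D)(B I C).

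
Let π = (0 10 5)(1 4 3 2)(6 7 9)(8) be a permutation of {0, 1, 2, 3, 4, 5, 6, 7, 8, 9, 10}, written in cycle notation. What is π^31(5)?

0

5 lies in the 3-cycle (0 10 5).
Powers repeat with period 3 on this cycle, and 31 mod 3 = 1, so π^31(5) = π^1(5).
Stepping 1 place around the cycle: 5 → 0.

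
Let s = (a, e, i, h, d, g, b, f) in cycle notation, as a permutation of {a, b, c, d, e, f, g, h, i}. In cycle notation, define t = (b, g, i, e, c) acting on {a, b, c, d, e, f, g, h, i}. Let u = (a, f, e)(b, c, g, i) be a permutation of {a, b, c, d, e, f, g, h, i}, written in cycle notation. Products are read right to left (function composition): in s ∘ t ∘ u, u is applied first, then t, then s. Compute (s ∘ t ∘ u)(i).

b

Chase i: u(i) = b; t(b) = g; s(g) = b. Hence (s ∘ t ∘ u)(i) = b.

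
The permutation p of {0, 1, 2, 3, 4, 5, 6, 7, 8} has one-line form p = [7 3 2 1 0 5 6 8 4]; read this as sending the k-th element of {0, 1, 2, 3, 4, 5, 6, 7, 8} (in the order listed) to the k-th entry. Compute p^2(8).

Tracing 8 → 4 → … returns to 8 after 4 steps, so 8 lies in a 4-cycle (0 7 8 4).
Advancing 2 steps from 8: 8 → 4 → 0.

0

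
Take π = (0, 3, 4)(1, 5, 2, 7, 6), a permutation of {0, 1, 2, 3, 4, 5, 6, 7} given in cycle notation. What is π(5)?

2

Within (1, 5, 2, 7, 6), 5 ↦ 2.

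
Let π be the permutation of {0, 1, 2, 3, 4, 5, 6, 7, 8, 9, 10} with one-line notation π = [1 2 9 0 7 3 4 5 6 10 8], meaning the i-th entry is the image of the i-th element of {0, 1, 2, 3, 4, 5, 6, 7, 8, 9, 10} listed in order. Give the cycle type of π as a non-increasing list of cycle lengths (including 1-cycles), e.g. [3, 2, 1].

[11]

The disjoint cycles are (0 1 2 9 10 8 6 4 7 5 3), with lengths 11 in non-increasing order.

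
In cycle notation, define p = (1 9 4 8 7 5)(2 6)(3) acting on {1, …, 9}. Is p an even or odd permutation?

even

The cycle lengths are 6, 2, 1.
A cycle of length ℓ contributes ℓ−1 transpositions, so p is a product of 5 + 1 = 6 transpositions — even.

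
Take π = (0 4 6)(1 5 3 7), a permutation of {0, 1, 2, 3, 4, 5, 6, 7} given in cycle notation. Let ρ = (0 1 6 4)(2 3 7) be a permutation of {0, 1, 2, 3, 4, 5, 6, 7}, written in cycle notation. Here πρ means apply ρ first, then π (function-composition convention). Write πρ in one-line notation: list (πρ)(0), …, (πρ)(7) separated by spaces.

(πρ)(x) = π(ρ(x)). Computing each image: π(ρ(0)) = π(1) = 5, π(ρ(1)) = π(6) = 0, π(ρ(2)) = π(3) = 7, π(ρ(3)) = π(7) = 1, π(ρ(4)) = π(0) = 4, π(ρ(5)) = π(5) = 3, π(ρ(6)) = π(4) = 6, π(ρ(7)) = π(2) = 2.
Hence πρ = [5 0 7 1 4 3 6 2].

5 0 7 1 4 3 6 2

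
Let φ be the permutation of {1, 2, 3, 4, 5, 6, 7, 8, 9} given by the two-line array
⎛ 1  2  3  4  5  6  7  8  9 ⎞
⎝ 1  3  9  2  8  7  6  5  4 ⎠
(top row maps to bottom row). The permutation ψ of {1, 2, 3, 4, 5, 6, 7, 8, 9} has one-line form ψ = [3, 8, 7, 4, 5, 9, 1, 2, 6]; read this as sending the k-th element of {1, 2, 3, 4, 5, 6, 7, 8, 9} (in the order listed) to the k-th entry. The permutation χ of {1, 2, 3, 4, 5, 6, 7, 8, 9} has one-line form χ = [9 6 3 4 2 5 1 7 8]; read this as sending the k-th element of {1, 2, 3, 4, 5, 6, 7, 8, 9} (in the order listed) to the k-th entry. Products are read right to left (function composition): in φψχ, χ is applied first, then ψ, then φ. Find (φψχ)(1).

Chase 1: χ(1) = 9; ψ(9) = 6; φ(6) = 7. Hence (φψχ)(1) = 7.

7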